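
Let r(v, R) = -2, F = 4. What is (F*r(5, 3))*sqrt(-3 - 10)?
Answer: -8*I*sqrt(13) ≈ -28.844*I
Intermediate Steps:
(F*r(5, 3))*sqrt(-3 - 10) = (4*(-2))*sqrt(-3 - 10) = -8*I*sqrt(13)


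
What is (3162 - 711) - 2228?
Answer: 223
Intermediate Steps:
(3162 - 711) - 2228 = 2451 - 2228 = 223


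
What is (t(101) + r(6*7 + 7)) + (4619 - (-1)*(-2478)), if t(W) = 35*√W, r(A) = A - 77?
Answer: 2113 + 35*√101 ≈ 2464.7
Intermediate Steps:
r(A) = -77 + A
(t(101) + r(6*7 + 7)) + (4619 - (-1)*(-2478)) = (35*√101 + (-77 + (6*7 + 7))) + (4619 - (-1)*(-2478)) = (35*√101 + (-77 + (42 + 7))) + (4619 - 1*2478) = (35*√101 + (-77 + 49)) + (4619 - 2478) = (35*√101 - 28) + 2141 = (-28 + 35*√101) + 2141 = 2113 + 35*√101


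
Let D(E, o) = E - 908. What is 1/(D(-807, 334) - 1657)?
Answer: -1/3372 ≈ -0.00029656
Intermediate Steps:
D(E, o) = -908 + E
1/(D(-807, 334) - 1657) = 1/((-908 - 807) - 1657) = 1/(-1715 - 1657) = 1/(-3372) = -1/3372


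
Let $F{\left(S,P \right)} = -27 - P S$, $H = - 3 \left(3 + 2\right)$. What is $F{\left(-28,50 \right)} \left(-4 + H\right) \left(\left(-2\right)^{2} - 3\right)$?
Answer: $-26087$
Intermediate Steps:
$H = -15$ ($H = \left(-3\right) 5 = -15$)
$F{\left(S,P \right)} = -27 - P S$
$F{\left(-28,50 \right)} \left(-4 + H\right) \left(\left(-2\right)^{2} - 3\right) = \left(-27 - 50 \left(-28\right)\right) \left(-4 - 15\right) \left(\left(-2\right)^{2} - 3\right) = \left(-27 + 1400\right) \left(- 19 \left(4 - 3\right)\right) = 1373 \left(\left(-19\right) 1\right) = 1373 \left(-19\right) = -26087$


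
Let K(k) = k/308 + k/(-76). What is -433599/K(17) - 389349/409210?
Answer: 519168902958483/201740530 ≈ 2.5734e+6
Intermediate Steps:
K(k) = -29*k/2926 (K(k) = k*(1/308) + k*(-1/76) = k/308 - k/76 = -29*k/2926)
-433599/K(17) - 389349/409210 = -433599/((-29/2926*17)) - 389349/409210 = -433599/(-493/2926) - 389349*1/409210 = -433599*(-2926/493) - 389349/409210 = 1268710674/493 - 389349/409210 = 519168902958483/201740530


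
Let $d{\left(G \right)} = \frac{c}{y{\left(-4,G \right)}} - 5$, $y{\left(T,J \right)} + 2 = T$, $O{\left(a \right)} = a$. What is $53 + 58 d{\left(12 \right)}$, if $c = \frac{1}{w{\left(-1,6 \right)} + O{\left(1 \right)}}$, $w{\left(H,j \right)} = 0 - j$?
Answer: $- \frac{3526}{15} \approx -235.07$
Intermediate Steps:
$w{\left(H,j \right)} = - j$
$y{\left(T,J \right)} = -2 + T$
$c = - \frac{1}{5}$ ($c = \frac{1}{\left(-1\right) 6 + 1} = \frac{1}{-6 + 1} = \frac{1}{-5} = - \frac{1}{5} \approx -0.2$)
$d{\left(G \right)} = - \frac{149}{30}$ ($d{\left(G \right)} = - \frac{1}{5 \left(-2 - 4\right)} - 5 = - \frac{1}{5 \left(-6\right)} - 5 = \left(- \frac{1}{5}\right) \left(- \frac{1}{6}\right) - 5 = \frac{1}{30} - 5 = - \frac{149}{30}$)
$53 + 58 d{\left(12 \right)} = 53 + 58 \left(- \frac{149}{30}\right) = 53 - \frac{4321}{15} = - \frac{3526}{15}$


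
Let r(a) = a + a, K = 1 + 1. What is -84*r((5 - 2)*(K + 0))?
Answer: -1008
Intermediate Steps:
K = 2
r(a) = 2*a
-84*r((5 - 2)*(K + 0)) = -168*(5 - 2)*(2 + 0) = -168*3*2 = -168*6 = -84*12 = -1008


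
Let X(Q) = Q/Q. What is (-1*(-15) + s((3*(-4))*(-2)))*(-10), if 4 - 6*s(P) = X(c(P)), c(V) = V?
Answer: -155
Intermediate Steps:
X(Q) = 1
s(P) = ½ (s(P) = ⅔ - ⅙*1 = ⅔ - ⅙ = ½)
(-1*(-15) + s((3*(-4))*(-2)))*(-10) = (-1*(-15) + ½)*(-10) = (15 + ½)*(-10) = (31/2)*(-10) = -155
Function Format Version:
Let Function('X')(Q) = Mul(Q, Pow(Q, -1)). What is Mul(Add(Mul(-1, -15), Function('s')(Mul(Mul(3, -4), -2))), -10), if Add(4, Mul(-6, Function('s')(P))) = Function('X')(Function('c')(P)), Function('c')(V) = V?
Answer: -155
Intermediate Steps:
Function('X')(Q) = 1
Function('s')(P) = Rational(1, 2) (Function('s')(P) = Add(Rational(2, 3), Mul(Rational(-1, 6), 1)) = Add(Rational(2, 3), Rational(-1, 6)) = Rational(1, 2))
Mul(Add(Mul(-1, -15), Function('s')(Mul(Mul(3, -4), -2))), -10) = Mul(Add(Mul(-1, -15), Rational(1, 2)), -10) = Mul(Add(15, Rational(1, 2)), -10) = Mul(Rational(31, 2), -10) = -155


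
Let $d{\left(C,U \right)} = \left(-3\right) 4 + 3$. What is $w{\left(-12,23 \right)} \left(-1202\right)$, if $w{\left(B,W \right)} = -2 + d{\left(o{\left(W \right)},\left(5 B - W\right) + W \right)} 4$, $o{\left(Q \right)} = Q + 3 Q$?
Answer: $45676$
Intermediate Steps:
$o{\left(Q \right)} = 4 Q$
$d{\left(C,U \right)} = -9$ ($d{\left(C,U \right)} = -12 + 3 = -9$)
$w{\left(B,W \right)} = -38$ ($w{\left(B,W \right)} = -2 - 36 = -38$)
$w{\left(-12,23 \right)} \left(-1202\right) = \left(-38\right) \left(-1202\right) = 45676$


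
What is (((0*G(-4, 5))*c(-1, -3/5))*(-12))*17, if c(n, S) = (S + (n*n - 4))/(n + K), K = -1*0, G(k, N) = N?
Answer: 0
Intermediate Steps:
K = 0
c(n, S) = (-4 + S + n²)/n (c(n, S) = (S + (n*n - 4))/(n + 0) = (S + (n² - 4))/n = (S + (-4 + n²))/n = (-4 + S + n²)/n)
(((0*G(-4, 5))*c(-1, -3/5))*(-12))*17 = (((0*5)*((-4 - 3/5 + (-1)²)/(-1)))*(-12))*17 = ((0*(-(-4 - 3*⅕ + 1)))*(-12))*17 = ((0*(-(-4 - ⅗ + 1)))*(-12))*17 = ((0*(-1*(-18/5)))*(-12))*17 = ((0*(18/5))*(-12))*17 = (0*(-12))*17 = 0*17 = 0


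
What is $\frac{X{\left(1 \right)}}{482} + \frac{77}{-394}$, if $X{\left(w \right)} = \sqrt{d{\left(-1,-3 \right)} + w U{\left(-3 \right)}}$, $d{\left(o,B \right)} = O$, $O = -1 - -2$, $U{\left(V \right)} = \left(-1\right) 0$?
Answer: $- \frac{9180}{47477} \approx -0.19336$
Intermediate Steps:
$U{\left(V \right)} = 0$
$O = 1$ ($O = -1 + 2 = 1$)
$d{\left(o,B \right)} = 1$
$X{\left(w \right)} = 1$ ($X{\left(w \right)} = \sqrt{1 + w 0} = \sqrt{1 + 0} = \sqrt{1} = 1$)
$\frac{X{\left(1 \right)}}{482} + \frac{77}{-394} = 1 \cdot \frac{1}{482} + \frac{77}{-394} = 1 \cdot \frac{1}{482} + 77 \left(- \frac{1}{394}\right) = \frac{1}{482} - \frac{77}{394} = - \frac{9180}{47477}$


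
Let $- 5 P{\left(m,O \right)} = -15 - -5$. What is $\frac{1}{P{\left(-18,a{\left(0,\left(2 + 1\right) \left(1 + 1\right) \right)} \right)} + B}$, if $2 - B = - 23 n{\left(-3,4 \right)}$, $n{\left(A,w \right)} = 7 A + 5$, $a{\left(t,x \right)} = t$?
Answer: $- \frac{1}{364} \approx -0.0027473$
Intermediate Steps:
$n{\left(A,w \right)} = 5 + 7 A$
$P{\left(m,O \right)} = 2$ ($P{\left(m,O \right)} = - \frac{-15 - -5}{5} = - \frac{-15 + 5}{5} = \left(- \frac{1}{5}\right) \left(-10\right) = 2$)
$B = -366$ ($B = 2 - - 23 \left(5 + 7 \left(-3\right)\right) = 2 - - 23 \left(5 - 21\right) = 2 - \left(-23\right) \left(-16\right) = 2 - 368 = -366$)
$\frac{1}{P{\left(-18,a{\left(0,\left(2 + 1\right) \left(1 + 1\right) \right)} \right)} + B} = \frac{1}{2 - 366} = \frac{1}{-364} = - \frac{1}{364}$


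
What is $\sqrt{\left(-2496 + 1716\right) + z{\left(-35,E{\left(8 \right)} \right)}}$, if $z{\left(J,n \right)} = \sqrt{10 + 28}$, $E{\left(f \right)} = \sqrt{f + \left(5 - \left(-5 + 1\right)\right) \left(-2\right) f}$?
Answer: $\sqrt{-780 + \sqrt{38}} \approx 27.818 i$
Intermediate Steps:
$E{\left(f \right)} = \sqrt{17} \sqrt{- f}$ ($E{\left(f \right)} = \sqrt{f + \left(5 - -4\right) \left(-2\right) f} = \sqrt{f + \left(5 + 4\right) \left(-2\right) f} = \sqrt{f + 9 \left(-2\right) f} = \sqrt{f - 18 f} = \sqrt{- 17 f} = \sqrt{17} \sqrt{- f}$)
$z{\left(J,n \right)} = \sqrt{38}$
$\sqrt{\left(-2496 + 1716\right) + z{\left(-35,E{\left(8 \right)} \right)}} = \sqrt{\left(-2496 + 1716\right) + \sqrt{38}} = \sqrt{-780 + \sqrt{38}}$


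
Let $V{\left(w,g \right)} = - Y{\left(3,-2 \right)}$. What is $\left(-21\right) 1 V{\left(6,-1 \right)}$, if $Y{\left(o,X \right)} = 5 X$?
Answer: $-210$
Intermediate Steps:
$V{\left(w,g \right)} = 10$ ($V{\left(w,g \right)} = - 5 \left(-2\right) = \left(-1\right) \left(-10\right) = 10$)
$\left(-21\right) 1 V{\left(6,-1 \right)} = \left(-21\right) 1 \cdot 10 = \left(-21\right) 10 = -210$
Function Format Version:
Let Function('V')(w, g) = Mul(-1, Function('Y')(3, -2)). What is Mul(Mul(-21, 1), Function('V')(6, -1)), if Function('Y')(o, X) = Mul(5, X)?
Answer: -210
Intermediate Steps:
Function('V')(w, g) = 10 (Function('V')(w, g) = Mul(-1, Mul(5, -2)) = Mul(-1, -10) = 10)
Mul(Mul(-21, 1), Function('V')(6, -1)) = Mul(Mul(-21, 1), 10) = Mul(-21, 10) = -210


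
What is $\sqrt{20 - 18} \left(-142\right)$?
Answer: $- 142 \sqrt{2} \approx -200.82$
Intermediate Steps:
$\sqrt{20 - 18} \left(-142\right) = \sqrt{2} \left(-142\right) = - 142 \sqrt{2}$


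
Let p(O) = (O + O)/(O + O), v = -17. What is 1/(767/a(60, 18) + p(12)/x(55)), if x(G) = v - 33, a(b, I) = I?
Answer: 225/9583 ≈ 0.023479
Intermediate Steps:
x(G) = -50 (x(G) = -17 - 33 = -50)
p(O) = 1 (p(O) = (2*O)/((2*O)) = (2*O)*(1/(2*O)) = 1)
1/(767/a(60, 18) + p(12)/x(55)) = 1/(767/18 + 1/(-50)) = 1/(767*(1/18) + 1*(-1/50)) = 1/(767/18 - 1/50) = 1/(9583/225) = 225/9583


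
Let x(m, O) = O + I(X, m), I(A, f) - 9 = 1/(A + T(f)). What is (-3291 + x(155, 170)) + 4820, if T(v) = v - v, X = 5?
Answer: 8541/5 ≈ 1708.2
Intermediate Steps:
T(v) = 0
I(A, f) = 9 + 1/A (I(A, f) = 9 + 1/(A + 0) = 9 + 1/A)
x(m, O) = 46/5 + O (x(m, O) = O + (9 + 1/5) = O + 46/5 = 46/5 + O)
(-3291 + x(155, 170)) + 4820 = (-3291 + (46/5 + 170)) + 4820 = (-3291 + 896/5) + 4820 = -15559/5 + 4820 = 8541/5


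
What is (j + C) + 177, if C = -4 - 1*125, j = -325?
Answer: -277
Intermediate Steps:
C = -129 (C = -4 - 125 = -129)
(j + C) + 177 = (-325 - 129) + 177 = -454 + 177 = -277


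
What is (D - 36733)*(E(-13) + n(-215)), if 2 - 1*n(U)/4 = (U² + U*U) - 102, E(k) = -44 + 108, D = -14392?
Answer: 18881485000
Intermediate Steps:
E(k) = 64
n(U) = 416 - 8*U² (n(U) = 8 - 4*((U² + U*U) - 102) = 8 - 4*((U² + U²) - 102) = 8 - 4*(2*U² - 102) = 8 - 4*(-102 + 2*U²) = 8 + (408 - 8*U²) = 416 - 8*U²)
(D - 36733)*(E(-13) + n(-215)) = (-14392 - 36733)*(64 + (416 - 8*(-215)²)) = -51125*(64 + (416 - 8*46225)) = -51125*(64 + (416 - 369800)) = -51125*(64 - 369384) = -51125*(-369320) = 18881485000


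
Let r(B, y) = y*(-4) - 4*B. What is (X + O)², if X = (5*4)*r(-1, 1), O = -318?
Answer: 101124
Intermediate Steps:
r(B, y) = -4*B - 4*y (r(B, y) = -4*y - 4*B = -4*B - 4*y)
X = 0 (X = (5*4)*(-4*(-1) - 4*1) = 20*(4 - 4) = 20*0 = 0)
(X + O)² = (0 - 318)² = (-318)² = 101124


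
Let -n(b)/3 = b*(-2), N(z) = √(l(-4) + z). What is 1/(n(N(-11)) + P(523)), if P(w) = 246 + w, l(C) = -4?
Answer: 769/591901 - 6*I*√15/591901 ≈ 0.0012992 - 3.926e-5*I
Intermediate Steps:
N(z) = √(-4 + z)
n(b) = 6*b (n(b) = -3*b*(-2) = -(-6)*b = 6*b)
1/(n(N(-11)) + P(523)) = 1/(6*√(-4 - 11) + (246 + 523)) = 1/(6*√(-15) + 769) = 1/(6*(I*√15) + 769) = 1/(6*I*√15 + 769) = 1/(769 + 6*I*√15)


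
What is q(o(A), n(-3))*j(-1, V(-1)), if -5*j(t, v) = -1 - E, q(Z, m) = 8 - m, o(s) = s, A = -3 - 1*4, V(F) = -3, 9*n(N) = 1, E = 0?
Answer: 71/45 ≈ 1.5778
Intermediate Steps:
n(N) = ⅑ (n(N) = (⅑)*1 = ⅑)
A = -7 (A = -3 - 4 = -7)
j(t, v) = ⅕ (j(t, v) = -(-1 - 1*0)/5 = -(-1 + 0)/5 = -⅕*(-1) = ⅕)
q(o(A), n(-3))*j(-1, V(-1)) = (8 - 1*⅑)*(⅕) = (8 - ⅑)*(⅕) = (71/9)*(⅕) = 71/45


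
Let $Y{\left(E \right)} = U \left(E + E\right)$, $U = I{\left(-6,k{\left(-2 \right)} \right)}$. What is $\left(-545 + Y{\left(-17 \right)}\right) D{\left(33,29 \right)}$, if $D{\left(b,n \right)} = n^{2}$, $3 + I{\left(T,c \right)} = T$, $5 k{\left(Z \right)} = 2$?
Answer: $-200999$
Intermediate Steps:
$k{\left(Z \right)} = \frac{2}{5}$ ($k{\left(Z \right)} = \frac{1}{5} \cdot 2 = \frac{2}{5}$)
$I{\left(T,c \right)} = -3 + T$
$U = -9$ ($U = -3 - 6 = -9$)
$Y{\left(E \right)} = - 18 E$ ($Y{\left(E \right)} = - 9 \left(E + E\right) = - 9 \cdot 2 E = - 18 E$)
$\left(-545 + Y{\left(-17 \right)}\right) D{\left(33,29 \right)} = \left(-545 - -306\right) 29^{2} = \left(-545 + 306\right) 841 = \left(-239\right) 841 = -200999$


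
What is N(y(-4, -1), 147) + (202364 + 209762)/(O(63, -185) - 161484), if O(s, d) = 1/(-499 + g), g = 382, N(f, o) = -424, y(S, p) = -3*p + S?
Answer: -8059117438/18893629 ≈ -426.55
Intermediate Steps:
y(S, p) = S - 3*p
O(s, d) = -1/117 (O(s, d) = 1/(-499 + 382) = 1/(-117) = -1/117)
N(y(-4, -1), 147) + (202364 + 209762)/(O(63, -185) - 161484) = -424 + (202364 + 209762)/(-1/117 - 161484) = -424 + 412126/(-18893629/117) = -424 + 412126*(-117/18893629) = -424 - 48218742/18893629 = -8059117438/18893629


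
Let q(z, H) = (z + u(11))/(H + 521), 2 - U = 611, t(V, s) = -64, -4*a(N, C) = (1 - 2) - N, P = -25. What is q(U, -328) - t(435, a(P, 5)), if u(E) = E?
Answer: 11754/193 ≈ 60.902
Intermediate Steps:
a(N, C) = ¼ + N/4 (a(N, C) = -((1 - 2) - N)/4 = -(-1 - N)/4 = ¼ + N/4)
U = -609 (U = 2 - 1*611 = 2 - 611 = -609)
q(z, H) = (11 + z)/(521 + H) (q(z, H) = (z + 11)/(H + 521) = (11 + z)/(521 + H))
q(U, -328) - t(435, a(P, 5)) = (11 - 609)/(521 - 328) - 1*(-64) = -598/193 + 64 = 11754/193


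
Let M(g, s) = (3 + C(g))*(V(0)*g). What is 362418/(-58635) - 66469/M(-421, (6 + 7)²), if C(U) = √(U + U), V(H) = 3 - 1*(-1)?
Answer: -169227735889/28009626780 - 66469*I*√842/1433084 ≈ -6.0418 - 1.3459*I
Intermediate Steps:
V(H) = 4 (V(H) = 3 + 1 = 4)
C(U) = √2*√U (C(U) = √(2*U) = √2*√U)
M(g, s) = 4*g*(3 + √2*√g) (M(g, s) = (3 + √2*√g)*(4*g) = 4*g*(3 + √2*√g))
362418/(-58635) - 66469/M(-421, (6 + 7)²) = 362418/(-58635) - 66469*(-1/(1684*(3 + √2*√(-421)))) = 362418*(-1/58635) - 66469*(-1/(1684*(3 + √2*(I*√421)))) = -120806/19545 - 66469*(-1/(1684*(3 + I*√842))) = -120806/19545 - 66469/(-5052 - 1684*I*√842)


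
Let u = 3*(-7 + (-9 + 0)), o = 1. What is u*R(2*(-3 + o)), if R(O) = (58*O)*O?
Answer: -44544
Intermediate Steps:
R(O) = 58*O²
u = -48 (u = 3*(-7 - 9) = 3*(-16) = -48)
u*R(2*(-3 + o)) = -2784*(2*(-3 + 1))² = -2784*(2*(-2))² = -2784*(-4)² = -2784*16 = -48*928 = -44544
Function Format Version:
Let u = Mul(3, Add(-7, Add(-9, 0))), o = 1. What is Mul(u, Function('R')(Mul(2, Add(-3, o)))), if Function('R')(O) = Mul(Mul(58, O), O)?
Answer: -44544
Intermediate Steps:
Function('R')(O) = Mul(58, Pow(O, 2))
u = -48 (u = Mul(3, Add(-7, -9)) = Mul(3, -16) = -48)
Mul(u, Function('R')(Mul(2, Add(-3, o)))) = Mul(-48, Mul(58, Pow(Mul(2, Add(-3, 1)), 2))) = Mul(-48, Mul(58, Pow(Mul(2, -2), 2))) = Mul(-48, Mul(58, Pow(-4, 2))) = Mul(-48, Mul(58, 16)) = Mul(-48, 928) = -44544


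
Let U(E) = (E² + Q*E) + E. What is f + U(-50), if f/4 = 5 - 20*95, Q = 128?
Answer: -11530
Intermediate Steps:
f = -7580 (f = 4*(5 - 20*95) = 4*(5 - 1900) = 4*(-1895) = -7580)
U(E) = E² + 129*E (U(E) = (E² + 128*E) + E = E² + 129*E)
f + U(-50) = -7580 - 50*(129 - 50) = -7580 - 50*79 = -7580 - 3950 = -11530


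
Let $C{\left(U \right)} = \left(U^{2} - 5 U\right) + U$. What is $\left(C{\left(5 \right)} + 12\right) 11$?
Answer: $187$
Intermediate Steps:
$C{\left(U \right)} = U^{2} - 4 U$
$\left(C{\left(5 \right)} + 12\right) 11 = \left(5 \left(-4 + 5\right) + 12\right) 11 = \left(5 \cdot 1 + 12\right) 11 = \left(5 + 12\right) 11 = 17 \cdot 11 = 187$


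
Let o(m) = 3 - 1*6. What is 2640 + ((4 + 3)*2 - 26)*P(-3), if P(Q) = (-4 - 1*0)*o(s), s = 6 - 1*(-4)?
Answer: 2496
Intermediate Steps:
s = 10 (s = 6 + 4 = 10)
o(m) = -3 (o(m) = 3 - 6 = -3)
P(Q) = 12 (P(Q) = (-4 - 1*0)*(-3) = (-4 + 0)*(-3) = -4*(-3) = 12)
2640 + ((4 + 3)*2 - 26)*P(-3) = 2640 + ((4 + 3)*2 - 26)*12 = 2640 + (7*2 - 26)*12 = 2640 + (14 - 26)*12 = 2640 - 12*12 = 2640 - 144 = 2496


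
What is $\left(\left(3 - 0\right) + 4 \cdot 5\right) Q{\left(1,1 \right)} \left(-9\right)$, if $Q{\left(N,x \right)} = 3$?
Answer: $-621$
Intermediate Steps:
$\left(\left(3 - 0\right) + 4 \cdot 5\right) Q{\left(1,1 \right)} \left(-9\right) = \left(\left(3 - 0\right) + 4 \cdot 5\right) 3 \left(-9\right) = \left(\left(3 + 0\right) + 20\right) 3 \left(-9\right) = \left(3 + 20\right) 3 \left(-9\right) = 23 \cdot 3 \left(-9\right) = 69 \left(-9\right) = -621$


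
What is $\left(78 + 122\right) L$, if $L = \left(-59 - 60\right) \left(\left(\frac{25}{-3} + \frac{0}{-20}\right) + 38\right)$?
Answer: $- \frac{2118200}{3} \approx -7.0607 \cdot 10^{5}$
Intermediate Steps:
$L = - \frac{10591}{3}$ ($L = - 119 \left(\left(25 \left(- \frac{1}{3}\right) + 0 \left(- \frac{1}{20}\right)\right) + 38\right) = - 119 \left(\left(- \frac{25}{3} + 0\right) + 38\right) = - 119 \left(- \frac{25}{3} + 38\right) = \left(-119\right) \frac{89}{3} = - \frac{10591}{3} \approx -3530.3$)
$\left(78 + 122\right) L = \left(78 + 122\right) \left(- \frac{10591}{3}\right) = 200 \left(- \frac{10591}{3}\right) = - \frac{2118200}{3}$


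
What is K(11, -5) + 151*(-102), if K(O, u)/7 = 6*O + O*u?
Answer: -15325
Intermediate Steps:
K(O, u) = 42*O + 7*O*u (K(O, u) = 7*(6*O + O*u) = 42*O + 7*O*u)
K(11, -5) + 151*(-102) = 7*11*(6 - 5) + 151*(-102) = 7*11*1 - 15402 = 77 - 15402 = -15325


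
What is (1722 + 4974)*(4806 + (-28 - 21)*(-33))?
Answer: 43008408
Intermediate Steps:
(1722 + 4974)*(4806 + (-28 - 21)*(-33)) = 6696*(4806 - 49*(-33)) = 6696*(4806 + 1617) = 6696*6423 = 43008408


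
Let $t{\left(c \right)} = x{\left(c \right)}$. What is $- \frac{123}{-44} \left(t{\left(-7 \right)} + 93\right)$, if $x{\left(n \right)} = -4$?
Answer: $\frac{10947}{44} \approx 248.8$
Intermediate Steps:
$t{\left(c \right)} = -4$
$- \frac{123}{-44} \left(t{\left(-7 \right)} + 93\right) = - \frac{123}{-44} \left(-4 + 93\right) = \left(-123\right) \left(- \frac{1}{44}\right) 89 = \frac{123}{44} \cdot 89 = \frac{10947}{44}$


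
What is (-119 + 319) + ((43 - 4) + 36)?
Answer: 275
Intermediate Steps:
(-119 + 319) + ((43 - 4) + 36) = 200 + (39 + 36) = 200 + 75 = 275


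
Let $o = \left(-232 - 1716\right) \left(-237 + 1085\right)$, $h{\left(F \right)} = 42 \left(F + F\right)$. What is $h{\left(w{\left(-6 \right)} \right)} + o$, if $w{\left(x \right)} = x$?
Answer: $-1652408$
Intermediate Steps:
$h{\left(F \right)} = 84 F$ ($h{\left(F \right)} = 42 \cdot 2 F = 84 F$)
$o = -1651904$ ($o = \left(-1948\right) 848 = -1651904$)
$h{\left(w{\left(-6 \right)} \right)} + o = 84 \left(-6\right) - 1651904 = -504 - 1651904 = -1652408$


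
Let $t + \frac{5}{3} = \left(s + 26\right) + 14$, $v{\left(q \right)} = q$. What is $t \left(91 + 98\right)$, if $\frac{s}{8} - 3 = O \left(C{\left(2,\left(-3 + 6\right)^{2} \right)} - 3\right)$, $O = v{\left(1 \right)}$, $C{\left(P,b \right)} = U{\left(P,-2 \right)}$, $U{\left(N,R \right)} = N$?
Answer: $10269$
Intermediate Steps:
$C{\left(P,b \right)} = P$
$O = 1$
$s = 16$ ($s = 24 + 8 \cdot 1 \left(2 - 3\right) = 24 + 8 \cdot 1 \left(-1\right) = 24 + 8 \left(-1\right) = 24 - 8 = 16$)
$t = \frac{163}{3}$ ($t = - \frac{5}{3} + \left(\left(16 + 26\right) + 14\right) = - \frac{5}{3} + \left(42 + 14\right) = - \frac{5}{3} + 56 = \frac{163}{3} \approx 54.333$)
$t \left(91 + 98\right) = \frac{163 \left(91 + 98\right)}{3} = \frac{163}{3} \cdot 189 = 10269$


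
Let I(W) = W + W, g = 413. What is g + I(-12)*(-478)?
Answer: 11885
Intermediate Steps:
I(W) = 2*W
g + I(-12)*(-478) = 413 + (2*(-12))*(-478) = 413 - 24*(-478) = 413 + 11472 = 11885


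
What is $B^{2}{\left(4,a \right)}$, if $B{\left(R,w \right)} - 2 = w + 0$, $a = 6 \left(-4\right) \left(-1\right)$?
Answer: $676$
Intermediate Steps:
$a = 24$ ($a = \left(-24\right) \left(-1\right) = 24$)
$B{\left(R,w \right)} = 2 + w$ ($B{\left(R,w \right)} = 2 + \left(w + 0\right) = 2 + w$)
$B^{2}{\left(4,a \right)} = \left(2 + 24\right)^{2} = 26^{2} = 676$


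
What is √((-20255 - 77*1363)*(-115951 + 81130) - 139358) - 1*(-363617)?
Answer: 363617 + 4*√272478673 ≈ 4.2964e+5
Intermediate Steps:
√((-20255 - 77*1363)*(-115951 + 81130) - 139358) - 1*(-363617) = √((-20255 - 104951)*(-34821) - 139358) + 363617 = √(-125206*(-34821) - 139358) + 363617 = √(4359798126 - 139358) + 363617 = √4359658768 + 363617 = 4*√272478673 + 363617 = 363617 + 4*√272478673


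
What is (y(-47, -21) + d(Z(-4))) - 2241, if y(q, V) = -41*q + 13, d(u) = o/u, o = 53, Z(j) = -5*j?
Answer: -5967/20 ≈ -298.35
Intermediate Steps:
d(u) = 53/u
y(q, V) = 13 - 41*q
(y(-47, -21) + d(Z(-4))) - 2241 = ((13 - 41*(-47)) + 53/((-5*(-4)))) - 2241 = ((13 + 1927) + 53/20) - 2241 = (1940 + 53*(1/20)) - 2241 = (1940 + 53/20) - 2241 = 38853/20 - 2241 = -5967/20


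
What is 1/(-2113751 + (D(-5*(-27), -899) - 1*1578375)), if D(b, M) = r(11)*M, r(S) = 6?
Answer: -1/3697520 ≈ -2.7045e-7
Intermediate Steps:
D(b, M) = 6*M
1/(-2113751 + (D(-5*(-27), -899) - 1*1578375)) = 1/(-2113751 + (6*(-899) - 1*1578375)) = 1/(-2113751 + (-5394 - 1578375)) = 1/(-2113751 - 1583769) = 1/(-3697520) = -1/3697520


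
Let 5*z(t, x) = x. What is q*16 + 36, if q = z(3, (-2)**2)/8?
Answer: 188/5 ≈ 37.600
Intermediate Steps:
z(t, x) = x/5
q = 1/10 (q = ((1/5)*(-2)**2)/8 = ((1/5)*4)*(1/8) = (4/5)*(1/8) = 1/10 ≈ 0.10000)
q*16 + 36 = (1/10)*16 + 36 = 8/5 + 36 = 188/5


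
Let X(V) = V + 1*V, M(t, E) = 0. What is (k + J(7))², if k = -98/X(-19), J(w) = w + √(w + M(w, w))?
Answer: 35651/361 + 364*√7/19 ≈ 149.44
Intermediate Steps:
X(V) = 2*V (X(V) = V + V = 2*V)
J(w) = w + √w (J(w) = w + √(w + 0) = w + √w)
k = 49/19 (k = -98/(2*(-19)) = -98/(-38) = -98*(-1/38) = 49/19 ≈ 2.5789)
(k + J(7))² = (49/19 + (7 + √7))² = (182/19 + √7)²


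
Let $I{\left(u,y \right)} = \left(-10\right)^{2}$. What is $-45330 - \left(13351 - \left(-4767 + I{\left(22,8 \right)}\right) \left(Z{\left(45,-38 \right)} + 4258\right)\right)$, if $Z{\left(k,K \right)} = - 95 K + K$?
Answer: $-36601291$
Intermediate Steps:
$I{\left(u,y \right)} = 100$
$Z{\left(k,K \right)} = - 94 K$
$-45330 - \left(13351 - \left(-4767 + I{\left(22,8 \right)}\right) \left(Z{\left(45,-38 \right)} + 4258\right)\right) = -45330 - \left(13351 - \left(-4767 + 100\right) \left(\left(-94\right) \left(-38\right) + 4258\right)\right) = -45330 - \left(13351 - - 4667 \left(3572 + 4258\right)\right) = -45330 - \left(13351 - \left(-4667\right) 7830\right) = -45330 - \left(13351 - -36542610\right) = -45330 - \left(13351 + 36542610\right) = -45330 - 36555961 = -36601291$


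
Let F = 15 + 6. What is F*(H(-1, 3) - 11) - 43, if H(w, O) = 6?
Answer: -148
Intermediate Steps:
F = 21
F*(H(-1, 3) - 11) - 43 = 21*(6 - 11) - 43 = 21*(-5) - 43 = -105 - 43 = -148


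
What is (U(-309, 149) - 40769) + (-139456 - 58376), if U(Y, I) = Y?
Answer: -238910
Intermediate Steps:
(U(-309, 149) - 40769) + (-139456 - 58376) = (-309 - 40769) + (-139456 - 58376) = -41078 - 197832 = -238910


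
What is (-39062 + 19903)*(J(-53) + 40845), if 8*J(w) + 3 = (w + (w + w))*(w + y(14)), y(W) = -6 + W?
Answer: -799677501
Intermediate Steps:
J(w) = -3/8 + 3*w*(8 + w)/8 (J(w) = -3/8 + ((w + (w + w))*(w + (-6 + 14)))/8 = -3/8 + ((w + 2*w)*(w + 8))/8 = -3/8 + ((3*w)*(8 + w))/8 = -3/8 + (3*w*(8 + w))/8 = -3/8 + 3*w*(8 + w)/8)
(-39062 + 19903)*(J(-53) + 40845) = (-39062 + 19903)*((-3/8 + 3*(-53) + (3/8)*(-53)**2) + 40845) = -19159*((-3/8 - 159 + (3/8)*2809) + 40845) = -19159*((-3/8 - 159 + 8427/8) + 40845) = -19159*(894 + 40845) = -19159*41739 = -799677501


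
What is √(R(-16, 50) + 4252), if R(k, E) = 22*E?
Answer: 2*√1338 ≈ 73.157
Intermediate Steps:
√(R(-16, 50) + 4252) = √(22*50 + 4252) = √(1100 + 4252) = √5352 = 2*√1338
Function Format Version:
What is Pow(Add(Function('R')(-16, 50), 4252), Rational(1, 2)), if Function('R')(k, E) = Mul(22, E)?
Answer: Mul(2, Pow(1338, Rational(1, 2))) ≈ 73.157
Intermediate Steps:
Pow(Add(Function('R')(-16, 50), 4252), Rational(1, 2)) = Pow(Add(Mul(22, 50), 4252), Rational(1, 2)) = Pow(Add(1100, 4252), Rational(1, 2)) = Pow(5352, Rational(1, 2)) = Mul(2, Pow(1338, Rational(1, 2)))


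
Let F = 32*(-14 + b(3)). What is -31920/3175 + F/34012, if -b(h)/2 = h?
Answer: -54384752/5399405 ≈ -10.072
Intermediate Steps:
b(h) = -2*h
F = -640 (F = 32*(-14 - 2*3) = 32*(-14 - 6) = 32*(-20) = -640)
-31920/3175 + F/34012 = -31920/3175 - 640/34012 = -31920*1/3175 - 640*1/34012 = -6384/635 - 160/8503 = -54384752/5399405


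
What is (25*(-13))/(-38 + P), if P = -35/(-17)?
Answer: 425/47 ≈ 9.0426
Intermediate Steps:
P = 35/17 (P = -35*(-1/17) = 35/17 ≈ 2.0588)
(25*(-13))/(-38 + P) = (25*(-13))/(-38 + 35/17) = -325/(-611/17) = -325*(-17/611) = 425/47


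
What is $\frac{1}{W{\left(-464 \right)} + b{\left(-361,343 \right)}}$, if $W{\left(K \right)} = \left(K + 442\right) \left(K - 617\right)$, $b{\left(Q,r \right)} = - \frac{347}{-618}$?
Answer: $\frac{618}{14697623} \approx 4.2048 \cdot 10^{-5}$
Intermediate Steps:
$b{\left(Q,r \right)} = \frac{347}{618}$ ($b{\left(Q,r \right)} = \left(-347\right) \left(- \frac{1}{618}\right) = \frac{347}{618}$)
$W{\left(K \right)} = \left(-617 + K\right) \left(442 + K\right)$ ($W{\left(K \right)} = \left(442 + K\right) \left(-617 + K\right) = \left(-617 + K\right) \left(442 + K\right)$)
$\frac{1}{W{\left(-464 \right)} + b{\left(-361,343 \right)}} = \frac{1}{\left(-272714 + \left(-464\right)^{2} - -81200\right) + \frac{347}{618}} = \frac{1}{\left(-272714 + 215296 + 81200\right) + \frac{347}{618}} = \frac{1}{23782 + \frac{347}{618}} = \frac{1}{\frac{14697623}{618}} = \frac{618}{14697623}$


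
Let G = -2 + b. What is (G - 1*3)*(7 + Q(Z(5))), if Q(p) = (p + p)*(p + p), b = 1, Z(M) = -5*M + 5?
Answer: -6428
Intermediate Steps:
Z(M) = 5 - 5*M
G = -1 (G = -2 + 1 = -1)
Q(p) = 4*p² (Q(p) = (2*p)*(2*p) = 4*p²)
(G - 1*3)*(7 + Q(Z(5))) = (-1 - 1*3)*(7 + 4*(5 - 5*5)²) = (-1 - 3)*(7 + 4*(5 - 25)²) = -4*(7 + 4*(-20)²) = -4*(7 + 4*400) = -4*(7 + 1600) = -4*1607 = -6428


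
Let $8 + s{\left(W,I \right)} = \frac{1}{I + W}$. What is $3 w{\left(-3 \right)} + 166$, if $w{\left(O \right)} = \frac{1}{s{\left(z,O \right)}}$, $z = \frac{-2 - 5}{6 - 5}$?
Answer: $\frac{4472}{27} \approx 165.63$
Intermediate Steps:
$z = -7$ ($z = - \frac{7}{1} = \left(-7\right) 1 = -7$)
$s{\left(W,I \right)} = -8 + \frac{1}{I + W}$
$w{\left(O \right)} = \frac{-7 + O}{57 - 8 O}$ ($w{\left(O \right)} = \frac{1}{\frac{1}{O - 7} \left(1 - 8 O - -56\right)} = \frac{1}{\frac{1}{-7 + O} \left(1 - 8 O + 56\right)} = \frac{1}{\frac{1}{-7 + O} \left(57 - 8 O\right)} = \frac{-7 + O}{57 - 8 O}$)
$3 w{\left(-3 \right)} + 166 = 3 \frac{7 - -3}{-57 + 8 \left(-3\right)} + 166 = 3 \frac{7 + 3}{-57 - 24} + 166 = 3 \frac{1}{-81} \cdot 10 + 166 = 3 \left(\left(- \frac{1}{81}\right) 10\right) + 166 = 3 \left(- \frac{10}{81}\right) + 166 = - \frac{10}{27} + 166 = \frac{4472}{27}$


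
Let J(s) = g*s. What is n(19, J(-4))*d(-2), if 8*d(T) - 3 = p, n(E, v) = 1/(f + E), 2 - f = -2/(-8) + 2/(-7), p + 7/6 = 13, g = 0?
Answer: 623/7068 ≈ 0.088144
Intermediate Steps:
p = 71/6 (p = -7/6 + 13 = 71/6 ≈ 11.833)
J(s) = 0 (J(s) = 0*s = 0)
f = 57/28 (f = 2 - (-2/(-8) + 2/(-7)) = 2 - (-2*(-⅛) + 2*(-⅐)) = 2 - (¼ - 2/7) = 2 - 1*(-1/28) = 2 + 1/28 = 57/28 ≈ 2.0357)
n(E, v) = 1/(57/28 + E)
d(T) = 89/48 (d(T) = 3/8 + (⅛)*(71/6) = 3/8 + 71/48 = 89/48)
n(19, J(-4))*d(-2) = (28/(57 + 28*19))*(89/48) = (28/(57 + 532))*(89/48) = (28/589)*(89/48) = 623/7068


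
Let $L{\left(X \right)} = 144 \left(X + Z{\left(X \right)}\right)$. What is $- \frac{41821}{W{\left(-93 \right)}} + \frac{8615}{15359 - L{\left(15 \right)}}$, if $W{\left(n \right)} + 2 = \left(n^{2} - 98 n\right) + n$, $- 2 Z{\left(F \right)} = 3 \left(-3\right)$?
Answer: $- \frac{53240793}{31678724} \approx -1.6806$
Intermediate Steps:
$Z{\left(F \right)} = \frac{9}{2}$ ($Z{\left(F \right)} = - \frac{3 \left(-3\right)}{2} = \left(- \frac{1}{2}\right) \left(-9\right) = \frac{9}{2}$)
$W{\left(n \right)} = -2 + n^{2} - 97 n$ ($W{\left(n \right)} = -2 + \left(\left(n^{2} - 98 n\right) + n\right) = -2 + \left(n^{2} - 97 n\right) = -2 + n^{2} - 97 n$)
$L{\left(X \right)} = 648 + 144 X$ ($L{\left(X \right)} = 144 \left(X + \frac{9}{2}\right) = 144 \left(\frac{9}{2} + X\right) = 648 + 144 X$)
$- \frac{41821}{W{\left(-93 \right)}} + \frac{8615}{15359 - L{\left(15 \right)}} = - \frac{41821}{-2 + \left(-93\right)^{2} - -9021} + \frac{8615}{15359 - \left(648 + 144 \cdot 15\right)} = - \frac{41821}{-2 + 8649 + 9021} + \frac{8615}{15359 - \left(648 + 2160\right)} = - \frac{41821}{17668} + \frac{8615}{15359 - 2808} = \left(-41821\right) \frac{1}{17668} + \frac{8615}{15359 - 2808} = - \frac{41821}{17668} + \frac{8615}{12551} = - \frac{53240793}{31678724}$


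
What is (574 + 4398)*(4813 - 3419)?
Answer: 6930968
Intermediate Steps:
(574 + 4398)*(4813 - 3419) = 4972*1394 = 6930968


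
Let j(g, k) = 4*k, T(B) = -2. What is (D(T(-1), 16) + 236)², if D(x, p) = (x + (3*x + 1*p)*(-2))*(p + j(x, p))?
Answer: 2322576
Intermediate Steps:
D(x, p) = 5*p*(-5*x - 2*p) (D(x, p) = (x + (3*x + 1*p)*(-2))*(p + 4*p) = (x + (3*x + p)*(-2))*(5*p) = (x + (p + 3*x)*(-2))*(5*p) = (x + (-6*x - 2*p))*(5*p) = (-5*x - 2*p)*(5*p) = 5*p*(-5*x - 2*p))
(D(T(-1), 16) + 236)² = (5*16*(-5*(-2) - 2*16) + 236)² = (5*16*(10 - 32) + 236)² = (5*16*(-22) + 236)² = (-1760 + 236)² = (-1524)² = 2322576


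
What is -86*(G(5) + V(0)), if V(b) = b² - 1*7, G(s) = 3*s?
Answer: -688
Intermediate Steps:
V(b) = -7 + b² (V(b) = b² - 7 = -7 + b²)
-86*(G(5) + V(0)) = -86*(3*5 + (-7 + 0²)) = -86*(15 + (-7 + 0)) = -86*(15 - 7) = -86*8 = -688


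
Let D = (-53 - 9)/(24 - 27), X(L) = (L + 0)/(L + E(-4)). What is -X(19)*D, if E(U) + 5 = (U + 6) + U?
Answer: -589/18 ≈ -32.722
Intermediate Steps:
E(U) = 1 + 2*U (E(U) = -5 + ((U + 6) + U) = -5 + ((6 + U) + U) = -5 + (6 + 2*U) = 1 + 2*U)
X(L) = L/(-7 + L) (X(L) = (L + 0)/(L + (1 + 2*(-4))) = L/(L + (1 - 8)) = L/(L - 7) = L/(-7 + L))
D = 62/3 (D = -62/(-3) = -62*(-1/3) = 62/3 ≈ 20.667)
-X(19)*D = -19/(-7 + 19)*62/3 = -19/12*62/3 = -19*(1/12)*62/3 = -19*62/(12*3) = -1*589/18 = -589/18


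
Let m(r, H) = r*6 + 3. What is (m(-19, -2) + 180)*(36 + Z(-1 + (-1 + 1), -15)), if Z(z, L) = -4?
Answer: 2208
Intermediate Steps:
m(r, H) = 3 + 6*r (m(r, H) = 6*r + 3 = 3 + 6*r)
(m(-19, -2) + 180)*(36 + Z(-1 + (-1 + 1), -15)) = ((3 + 6*(-19)) + 180)*(36 - 4) = ((3 - 114) + 180)*32 = (-111 + 180)*32 = 69*32 = 2208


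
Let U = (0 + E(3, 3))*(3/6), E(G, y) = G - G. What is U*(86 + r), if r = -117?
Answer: 0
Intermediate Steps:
E(G, y) = 0
U = 0 (U = (0 + 0)*(3/6) = 0*(3*(1/6)) = 0*(1/2) = 0)
U*(86 + r) = 0*(86 - 117) = 0*(-31) = 0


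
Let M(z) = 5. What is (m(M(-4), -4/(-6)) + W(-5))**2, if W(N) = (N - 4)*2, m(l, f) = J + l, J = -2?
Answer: 225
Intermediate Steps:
m(l, f) = -2 + l
W(N) = -8 + 2*N (W(N) = (-4 + N)*2 = -8 + 2*N)
(m(M(-4), -4/(-6)) + W(-5))**2 = ((-2 + 5) + (-8 + 2*(-5)))**2 = (3 + (-8 - 10))**2 = (3 - 18)**2 = (-15)**2 = 225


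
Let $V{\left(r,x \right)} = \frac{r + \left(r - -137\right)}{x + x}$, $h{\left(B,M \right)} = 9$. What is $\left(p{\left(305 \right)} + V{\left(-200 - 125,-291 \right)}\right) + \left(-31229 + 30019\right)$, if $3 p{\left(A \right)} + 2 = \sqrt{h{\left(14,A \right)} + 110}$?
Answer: $- \frac{704095}{582} + \frac{\sqrt{119}}{3} \approx -1206.1$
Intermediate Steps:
$V{\left(r,x \right)} = \frac{137 + 2 r}{2 x}$ ($V{\left(r,x \right)} = \frac{r + \left(r + 137\right)}{2 x} = \left(r + \left(137 + r\right)\right) \frac{1}{2 x} = \left(137 + 2 r\right) \frac{1}{2 x} = \frac{137 + 2 r}{2 x}$)
$p{\left(A \right)} = - \frac{2}{3} + \frac{\sqrt{119}}{3}$ ($p{\left(A \right)} = - \frac{2}{3} + \frac{\sqrt{9 + 110}}{3} = - \frac{2}{3} + \frac{\sqrt{119}}{3}$)
$\left(p{\left(305 \right)} + V{\left(-200 - 125,-291 \right)}\right) + \left(-31229 + 30019\right) = \left(\left(- \frac{2}{3} + \frac{\sqrt{119}}{3}\right) + \frac{\frac{137}{2} - 325}{-291}\right) + \left(-31229 + 30019\right) = \left(\left(- \frac{2}{3} + \frac{\sqrt{119}}{3}\right) - \frac{\frac{137}{2} - 325}{291}\right) - 1210 = \left(\left(- \frac{2}{3} + \frac{\sqrt{119}}{3}\right) - - \frac{171}{194}\right) - 1210 = \left(\left(- \frac{2}{3} + \frac{\sqrt{119}}{3}\right) + \frac{171}{194}\right) - 1210 = \left(\frac{125}{582} + \frac{\sqrt{119}}{3}\right) - 1210 = - \frac{704095}{582} + \frac{\sqrt{119}}{3}$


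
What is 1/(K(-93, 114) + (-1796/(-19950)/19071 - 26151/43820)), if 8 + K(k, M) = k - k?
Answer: -238171997700/2047511687789 ≈ -0.11632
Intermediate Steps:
K(k, M) = -8 (K(k, M) = -8 + (k - k) = -8 + 0 = -8)
1/(K(-93, 114) + (-1796/(-19950)/19071 - 26151/43820)) = 1/(-8 + (-1796/(-19950)/19071 - 26151/43820)) = 1/(-8 + (-1796*(-1/19950)*(1/19071) - 26151*1/43820)) = 1/(-8 + ((898/9975)*(1/19071) - 26151/43820)) = 1/(-8 + (898/190233225 - 26151/43820)) = 1/(-8 - 142135706189/238171997700) = 1/(-2047511687789/238171997700) = -238171997700/2047511687789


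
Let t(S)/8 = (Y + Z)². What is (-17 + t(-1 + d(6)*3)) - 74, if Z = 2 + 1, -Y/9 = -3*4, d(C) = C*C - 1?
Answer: 98477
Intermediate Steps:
d(C) = -1 + C² (d(C) = C² - 1 = -1 + C²)
Y = 108 (Y = -(-27)*4 = -9*(-12) = 108)
Z = 3
t(S) = 98568 (t(S) = 8*(108 + 3)² = 8*111² = 8*12321 = 98568)
(-17 + t(-1 + d(6)*3)) - 74 = (-17 + 98568) - 74 = 98551 - 74 = 98477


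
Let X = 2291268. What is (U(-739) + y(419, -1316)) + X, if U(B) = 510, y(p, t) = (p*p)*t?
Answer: -228746498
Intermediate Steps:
y(p, t) = t*p² (y(p, t) = p²*t = t*p²)
(U(-739) + y(419, -1316)) + X = (510 - 1316*419²) + 2291268 = (510 - 1316*175561) + 2291268 = (510 - 231038276) + 2291268 = -231037766 + 2291268 = -228746498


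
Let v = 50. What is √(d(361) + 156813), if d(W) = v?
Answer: √156863 ≈ 396.06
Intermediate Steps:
d(W) = 50
√(d(361) + 156813) = √(50 + 156813) = √156863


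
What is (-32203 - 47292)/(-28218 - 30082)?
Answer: 15899/11660 ≈ 1.3636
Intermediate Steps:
(-32203 - 47292)/(-28218 - 30082) = -79495/(-58300) = -79495*(-1/58300) = 15899/11660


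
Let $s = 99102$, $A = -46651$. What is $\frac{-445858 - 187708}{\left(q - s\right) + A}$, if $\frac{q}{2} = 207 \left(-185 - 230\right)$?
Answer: $\frac{633566}{317563} \approx 1.9951$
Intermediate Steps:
$q = -171810$ ($q = 2 \cdot 207 \left(-185 - 230\right) = 2 \cdot 207 \left(-415\right) = 2 \left(-85905\right) = -171810$)
$\frac{-445858 - 187708}{\left(q - s\right) + A} = \frac{-445858 - 187708}{\left(-171810 - 99102\right) - 46651} = - \frac{633566}{\left(-171810 - 99102\right) - 46651} = - \frac{633566}{-270912 - 46651} = - \frac{633566}{-317563} = \left(-633566\right) \left(- \frac{1}{317563}\right) = \frac{633566}{317563}$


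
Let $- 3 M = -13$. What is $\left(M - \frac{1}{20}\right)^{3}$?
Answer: $\frac{16974593}{216000} \approx 78.586$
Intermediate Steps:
$M = \frac{13}{3}$ ($M = \left(- \frac{1}{3}\right) \left(-13\right) = \frac{13}{3} \approx 4.3333$)
$\left(M - \frac{1}{20}\right)^{3} = \left(\frac{13}{3} - \frac{1}{20}\right)^{3} = \left(\frac{257}{60}\right)^{3} = \frac{16974593}{216000}$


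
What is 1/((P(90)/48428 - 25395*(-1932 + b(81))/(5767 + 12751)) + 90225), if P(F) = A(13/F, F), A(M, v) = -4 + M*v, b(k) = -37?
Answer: 448394852/41667192314601 ≈ 1.0761e-5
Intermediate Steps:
P(F) = 9 (P(F) = -4 + (13/F)*F = -4 + 13 = 9)
1/((P(90)/48428 - 25395*(-1932 + b(81))/(5767 + 12751)) + 90225) = 1/((9/48428 - 25395*(-1932 - 37)/(5767 + 12751)) + 90225) = 1/((9*(1/48428) - 25395/(18518/(-1969))) + 90225) = 1/((9/48428 - 25395/(18518*(-1/1969))) + 90225) = 1/((9/48428 - 25395/(-18518/1969)) + 90225) = 1/((9/48428 - 25395*(-1969/18518)) + 90225) = 1/((9/48428 + 50002755/18518) + 90225) = 1/(1210766792901/448394852 + 90225) = 1/(41667192314601/448394852) = 448394852/41667192314601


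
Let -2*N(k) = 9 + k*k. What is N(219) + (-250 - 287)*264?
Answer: -165753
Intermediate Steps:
N(k) = -9/2 - k²/2 (N(k) = -(9 + k*k)/2 = -(9 + k²)/2 = -9/2 - k²/2)
N(219) + (-250 - 287)*264 = (-9/2 - ½*219²) + (-250 - 287)*264 = (-9/2 - ½*47961) - 537*264 = (-9/2 - 47961/2) - 141768 = -23985 - 141768 = -165753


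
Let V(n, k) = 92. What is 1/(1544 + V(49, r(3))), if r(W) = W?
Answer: 1/1636 ≈ 0.00061125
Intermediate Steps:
1/(1544 + V(49, r(3))) = 1/(1544 + 92) = 1/1636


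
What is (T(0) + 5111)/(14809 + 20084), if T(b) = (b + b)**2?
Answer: 5111/34893 ≈ 0.14648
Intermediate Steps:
T(b) = 4*b**2 (T(b) = (2*b)**2 = 4*b**2)
(T(0) + 5111)/(14809 + 20084) = (4*0**2 + 5111)/(14809 + 20084) = (4*0 + 5111)/34893 = (0 + 5111)*(1/34893) = 5111*(1/34893) = 5111/34893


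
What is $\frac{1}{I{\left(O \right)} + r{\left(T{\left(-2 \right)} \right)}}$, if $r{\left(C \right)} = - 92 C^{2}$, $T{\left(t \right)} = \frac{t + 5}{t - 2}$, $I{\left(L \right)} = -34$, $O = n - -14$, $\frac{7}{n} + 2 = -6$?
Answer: $- \frac{4}{343} \approx -0.011662$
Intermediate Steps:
$n = - \frac{7}{8}$ ($n = \frac{7}{-2 - 6} = \frac{7}{-8} = 7 \left(- \frac{1}{8}\right) = - \frac{7}{8} \approx -0.875$)
$O = \frac{105}{8}$ ($O = - \frac{7}{8} - -14 = - \frac{7}{8} + 14 = \frac{105}{8} \approx 13.125$)
$T{\left(t \right)} = \frac{5 + t}{-2 + t}$
$\frac{1}{I{\left(O \right)} + r{\left(T{\left(-2 \right)} \right)}} = \frac{1}{-34 - 92 \left(\frac{5 - 2}{-2 - 2}\right)^{2}} = \frac{1}{-34 - 92 \left(\frac{1}{-4} \cdot 3\right)^{2}} = \frac{1}{-34 - 92 \left(\left(- \frac{1}{4}\right) 3\right)^{2}} = \frac{1}{-34 - 92 \left(- \frac{3}{4}\right)^{2}} = \frac{1}{-34 - \frac{207}{4}} = \frac{1}{- \frac{343}{4}} = - \frac{4}{343}$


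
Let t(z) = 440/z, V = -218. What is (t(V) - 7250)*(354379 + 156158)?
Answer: -403564182390/109 ≈ -3.7024e+9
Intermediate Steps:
(t(V) - 7250)*(354379 + 156158) = (440/(-218) - 7250)*(354379 + 156158) = (440*(-1/218) - 7250)*510537 = (-220/109 - 7250)*510537 = -790470/109*510537 = -403564182390/109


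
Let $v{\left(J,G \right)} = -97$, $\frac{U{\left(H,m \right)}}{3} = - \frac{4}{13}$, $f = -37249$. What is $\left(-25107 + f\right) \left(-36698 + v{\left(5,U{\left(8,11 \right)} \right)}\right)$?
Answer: $2294389020$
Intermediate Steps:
$U{\left(H,m \right)} = - \frac{12}{13}$ ($U{\left(H,m \right)} = 3 \left(- \frac{4}{13}\right) = - \frac{12}{13}$)
$\left(-25107 + f\right) \left(-36698 + v{\left(5,U{\left(8,11 \right)} \right)}\right) = \left(-25107 - 37249\right) \left(-36698 - 97\right) = \left(-62356\right) \left(-36795\right) = 2294389020$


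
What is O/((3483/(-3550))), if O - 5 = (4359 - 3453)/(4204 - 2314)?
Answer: -1225460/219429 ≈ -5.5848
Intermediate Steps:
O = 1726/315 (O = 5 + (4359 - 3453)/(4204 - 2314) = 5 + 906/1890 = 5 + 906*(1/1890) = 5 + 151/315 = 1726/315 ≈ 5.4794)
O/((3483/(-3550))) = 1726/(315*((3483/(-3550)))) = 1726/(315*((3483*(-1/3550)))) = 1726/(315*(-3483/3550)) = (1726/315)*(-3550/3483) = -1225460/219429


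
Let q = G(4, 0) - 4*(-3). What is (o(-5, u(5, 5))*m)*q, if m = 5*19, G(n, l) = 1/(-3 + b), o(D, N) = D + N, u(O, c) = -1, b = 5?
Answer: -7125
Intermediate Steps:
G(n, l) = ½ (G(n, l) = 1/(-3 + 5) = 1/2 = ½)
m = 95
q = 25/2 (q = ½ - 4*(-3) = ½ + 12 = 25/2 ≈ 12.500)
(o(-5, u(5, 5))*m)*q = ((-5 - 1)*95)*(25/2) = -6*95*(25/2) = -570*25/2 = -7125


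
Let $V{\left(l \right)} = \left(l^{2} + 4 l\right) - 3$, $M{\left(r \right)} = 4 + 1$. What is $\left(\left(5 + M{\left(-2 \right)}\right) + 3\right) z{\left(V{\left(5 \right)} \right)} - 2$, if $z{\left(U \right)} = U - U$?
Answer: $-2$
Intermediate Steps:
$M{\left(r \right)} = 5$
$V{\left(l \right)} = -3 + l^{2} + 4 l$
$z{\left(U \right)} = 0$
$\left(\left(5 + M{\left(-2 \right)}\right) + 3\right) z{\left(V{\left(5 \right)} \right)} - 2 = \left(\left(5 + 5\right) + 3\right) 0 - 2 = \left(10 + 3\right) 0 - 2 = 13 \cdot 0 - 2 = 0 - 2 = -2$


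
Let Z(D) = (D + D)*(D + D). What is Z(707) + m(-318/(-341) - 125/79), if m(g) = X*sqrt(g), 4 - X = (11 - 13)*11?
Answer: 1999396 + 26*I*sqrt(471513317)/26939 ≈ 1.9994e+6 + 20.957*I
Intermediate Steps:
Z(D) = 4*D**2 (Z(D) = (2*D)*(2*D) = 4*D**2)
X = 26 (X = 4 - (11 - 13)*11 = 4 - (-2)*11 = 4 - 1*(-22) = 4 + 22 = 26)
m(g) = 26*sqrt(g)
Z(707) + m(-318/(-341) - 125/79) = 4*707**2 + 26*sqrt(-318/(-341) - 125/79) = 4*499849 + 26*sqrt(-318*(-1/341) - 125*1/79) = 1999396 + 26*sqrt(318/341 - 125/79) = 1999396 + 26*sqrt(-17503/26939) = 1999396 + 26*(I*sqrt(471513317)/26939) = 1999396 + 26*I*sqrt(471513317)/26939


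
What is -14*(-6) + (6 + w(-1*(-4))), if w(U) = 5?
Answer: 95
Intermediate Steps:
-14*(-6) + (6 + w(-1*(-4))) = -14*(-6) + (6 + 5) = 84 + 11 = 95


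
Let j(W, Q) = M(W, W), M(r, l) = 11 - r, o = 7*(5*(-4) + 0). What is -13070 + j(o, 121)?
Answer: -12919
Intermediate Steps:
o = -140 (o = 7*(-20 + 0) = 7*(-20) = -140)
j(W, Q) = 11 - W
-13070 + j(o, 121) = -13070 + (11 - 1*(-140)) = -13070 + (11 + 140) = -13070 + 151 = -12919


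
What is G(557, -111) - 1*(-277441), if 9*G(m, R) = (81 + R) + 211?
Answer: 2497150/9 ≈ 2.7746e+5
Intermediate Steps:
G(m, R) = 292/9 + R/9 (G(m, R) = ((81 + R) + 211)/9 = (292 + R)/9 = 292/9 + R/9)
G(557, -111) - 1*(-277441) = (292/9 + (1/9)*(-111)) - 1*(-277441) = (292/9 - 37/3) + 277441 = 181/9 + 277441 = 2497150/9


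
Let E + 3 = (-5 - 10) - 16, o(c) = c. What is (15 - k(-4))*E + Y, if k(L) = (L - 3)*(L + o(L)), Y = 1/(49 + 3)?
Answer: 72489/52 ≈ 1394.0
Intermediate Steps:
Y = 1/52 ≈ 0.019231
k(L) = 2*L*(-3 + L) (k(L) = (L - 3)*(L + L) = (-3 + L)*(2*L) = 2*L*(-3 + L))
E = -34 (E = -3 + ((-5 - 10) - 16) = -3 + (-15 - 16) = -3 - 31 = -34)
(15 - k(-4))*E + Y = (15 - 2*(-4)*(-3 - 4))*(-34) + 1/52 = (15 - 2*(-4)*(-7))*(-34) + 1/52 = (15 - 1*56)*(-34) + 1/52 = (15 - 56)*(-34) + 1/52 = -41*(-34) + 1/52 = 1394 + 1/52 = 72489/52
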